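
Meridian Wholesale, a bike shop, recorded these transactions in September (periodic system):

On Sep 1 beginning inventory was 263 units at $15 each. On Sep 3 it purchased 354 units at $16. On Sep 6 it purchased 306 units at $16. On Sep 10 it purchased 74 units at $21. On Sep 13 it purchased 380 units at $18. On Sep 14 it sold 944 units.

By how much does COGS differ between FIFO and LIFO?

FIFO COGS: 263 @ $15 + 354 @ $16 + 306 @ $16 + 21 @ $21 = $14,946
LIFO COGS: 380 @ $18 + 74 @ $21 + 306 @ $16 + 184 @ $16 = $16,234
Difference = |$14,946 − $16,234| = $1,288

$1,288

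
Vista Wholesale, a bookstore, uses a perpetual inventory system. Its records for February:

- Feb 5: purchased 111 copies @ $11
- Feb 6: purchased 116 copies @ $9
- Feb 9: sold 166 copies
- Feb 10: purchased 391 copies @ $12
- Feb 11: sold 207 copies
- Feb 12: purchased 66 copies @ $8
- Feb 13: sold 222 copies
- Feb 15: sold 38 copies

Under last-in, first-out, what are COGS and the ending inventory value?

COGS = $6,924; ending inventory = $561

Feb 9, 166 sold [LIFO — newest first]: 116 @ $9 + 50 @ $11 = $1,594
Feb 11, 207 sold [LIFO — newest first]: 207 @ $12 = $2,484
Feb 13, 222 sold [LIFO — newest first]: 66 @ $8 + 156 @ $12 = $2,400
Feb 15, 38 sold [LIFO — newest first]: 28 @ $12 + 10 @ $11 = $446
Total COGS = $1,594 + $2,484 + $2,400 + $446 = $6,924
Ending inventory: 51 @ $11 = $561
Check: goods available $7,485 = COGS $6,924 + ending $561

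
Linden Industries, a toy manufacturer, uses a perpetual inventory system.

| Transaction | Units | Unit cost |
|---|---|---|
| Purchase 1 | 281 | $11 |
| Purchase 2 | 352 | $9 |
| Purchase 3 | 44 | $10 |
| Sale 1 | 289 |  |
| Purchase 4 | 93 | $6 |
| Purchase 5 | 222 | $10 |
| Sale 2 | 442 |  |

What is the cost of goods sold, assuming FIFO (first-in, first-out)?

COGS = $7,023

Sale 1 (289) [FIFO — oldest first]: 281 @ $11 + 8 @ $9 = $3,163
Sale 2 (442) [FIFO — oldest first]: 344 @ $9 + 44 @ $10 + 54 @ $6 = $3,860
Total COGS = $3,163 + $3,860 = $7,023
Ending inventory: 39 @ $6 + 222 @ $10 = $2,454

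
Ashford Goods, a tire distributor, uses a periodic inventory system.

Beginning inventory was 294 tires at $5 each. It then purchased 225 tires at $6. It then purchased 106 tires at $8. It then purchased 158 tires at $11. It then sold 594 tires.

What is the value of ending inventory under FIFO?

Ending inventory = $1,986

Sale 1 (594) [FIFO — oldest first]: 294 @ $5 + 225 @ $6 + 75 @ $8 = $3,420
Ending inventory: 31 @ $8 + 158 @ $11 = $1,986
Check: goods available $5,406 = COGS $3,420 + ending $1,986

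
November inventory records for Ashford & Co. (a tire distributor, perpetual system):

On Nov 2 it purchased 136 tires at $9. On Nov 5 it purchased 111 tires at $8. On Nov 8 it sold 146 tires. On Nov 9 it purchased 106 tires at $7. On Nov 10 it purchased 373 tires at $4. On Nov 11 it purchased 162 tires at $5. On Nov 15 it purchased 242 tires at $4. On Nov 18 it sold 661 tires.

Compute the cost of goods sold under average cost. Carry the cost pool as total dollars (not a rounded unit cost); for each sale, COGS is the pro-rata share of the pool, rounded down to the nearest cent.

COGS = $4,523.56

After Nov 2: 136 on hand, pool $1,224.00 (≈ $9.0000 each)
After Nov 5: 247 on hand, pool $2,112.00 (≈ $8.5506 each)
Nov 8, sell 146: 146/247 × $2,112.00 → $1,248.38
After Nov 9: 207 on hand, pool $1,605.62 (≈ $7.7566 each)
After Nov 10: 580 on hand, pool $3,097.62 (≈ $5.3407 each)
After Nov 11: 742 on hand, pool $3,907.62 (≈ $5.2663 each)
After Nov 15: 984 on hand, pool $4,875.62 (≈ $4.9549 each)
Nov 18, sell 661: 661/984 × $4,875.62 → $3,275.18
Total COGS = $1,248.38 + $3,275.18 = $4,523.56
Ending inventory (cost pool remaining) = $1,600.44
Check: goods available $6,124.00 = COGS $4,523.56 + ending $1,600.44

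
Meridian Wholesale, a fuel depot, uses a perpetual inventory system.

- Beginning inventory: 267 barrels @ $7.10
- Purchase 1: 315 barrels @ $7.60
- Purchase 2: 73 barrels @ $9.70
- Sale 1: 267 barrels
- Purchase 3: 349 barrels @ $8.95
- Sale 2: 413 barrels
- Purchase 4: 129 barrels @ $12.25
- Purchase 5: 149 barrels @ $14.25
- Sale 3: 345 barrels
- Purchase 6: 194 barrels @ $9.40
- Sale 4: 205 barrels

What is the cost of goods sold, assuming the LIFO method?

Sale 1 (267) [LIFO — newest first]: 73 @ $9.70 + 194 @ $7.60 = $2,182.50
Sale 2 (413) [LIFO — newest first]: 349 @ $8.95 + 64 @ $7.60 = $3,609.95
Sale 3 (345) [LIFO — newest first]: 149 @ $14.25 + 129 @ $12.25 + 57 @ $7.60 + 10 @ $7.10 = $4,207.70
Sale 4 (205) [LIFO — newest first]: 194 @ $9.40 + 11 @ $7.10 = $1,901.70
Total COGS = $2,182.50 + $3,609.95 + $4,207.70 + $1,901.70 = $11,901.85
Ending inventory: 246 @ $7.10 = $1,746.60

COGS = $11,901.85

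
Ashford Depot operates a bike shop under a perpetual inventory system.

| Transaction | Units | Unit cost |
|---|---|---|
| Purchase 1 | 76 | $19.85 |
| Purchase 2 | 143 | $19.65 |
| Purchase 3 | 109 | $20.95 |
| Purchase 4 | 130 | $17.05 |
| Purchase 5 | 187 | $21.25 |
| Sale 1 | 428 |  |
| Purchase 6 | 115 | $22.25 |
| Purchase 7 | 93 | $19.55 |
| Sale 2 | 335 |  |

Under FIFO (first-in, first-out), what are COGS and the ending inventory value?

COGS = $15,409.75; ending inventory = $1,759.50

Sale 1 (428) [FIFO — oldest first]: 76 @ $19.85 + 143 @ $19.65 + 109 @ $20.95 + 100 @ $17.05 = $8,307.10
Sale 2 (335) [FIFO — oldest first]: 30 @ $17.05 + 187 @ $21.25 + 115 @ $22.25 + 3 @ $19.55 = $7,102.65
Total COGS = $8,307.10 + $7,102.65 = $15,409.75
Ending inventory: 90 @ $19.55 = $1,759.50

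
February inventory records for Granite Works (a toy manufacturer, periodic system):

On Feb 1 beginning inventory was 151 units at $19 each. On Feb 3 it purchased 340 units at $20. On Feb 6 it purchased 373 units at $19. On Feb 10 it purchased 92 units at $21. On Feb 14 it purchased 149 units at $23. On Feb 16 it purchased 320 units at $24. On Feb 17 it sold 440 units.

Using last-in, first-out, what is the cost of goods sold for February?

COGS = $10,440

Feb 17, 440 sold [LIFO — newest first]: 320 @ $24 + 120 @ $23 = $10,440
Ending inventory: 151 @ $19 + 340 @ $20 + 373 @ $19 + 92 @ $21 + 29 @ $23 = $19,355
Check: goods available $29,795 = COGS $10,440 + ending $19,355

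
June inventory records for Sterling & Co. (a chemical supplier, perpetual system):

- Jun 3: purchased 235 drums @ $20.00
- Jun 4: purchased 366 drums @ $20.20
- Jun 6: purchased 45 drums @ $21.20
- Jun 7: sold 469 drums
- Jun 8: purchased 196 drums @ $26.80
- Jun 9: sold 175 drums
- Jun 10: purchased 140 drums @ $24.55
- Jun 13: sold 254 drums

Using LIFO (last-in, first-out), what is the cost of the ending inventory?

Ending inventory = $1,680.00

Jun 7, 469 sold [LIFO — newest first]: 45 @ $21.20 + 366 @ $20.20 + 58 @ $20.00 = $9,507.20
Jun 9, 175 sold [LIFO — newest first]: 175 @ $26.80 = $4,690.00
Jun 13, 254 sold [LIFO — newest first]: 140 @ $24.55 + 21 @ $26.80 + 93 @ $20.00 = $5,859.80
Total COGS = $9,507.20 + $4,690.00 + $5,859.80 = $20,057.00
Ending inventory: 84 @ $20.00 = $1,680.00
Check: goods available $21,737.00 = COGS $20,057.00 + ending $1,680.00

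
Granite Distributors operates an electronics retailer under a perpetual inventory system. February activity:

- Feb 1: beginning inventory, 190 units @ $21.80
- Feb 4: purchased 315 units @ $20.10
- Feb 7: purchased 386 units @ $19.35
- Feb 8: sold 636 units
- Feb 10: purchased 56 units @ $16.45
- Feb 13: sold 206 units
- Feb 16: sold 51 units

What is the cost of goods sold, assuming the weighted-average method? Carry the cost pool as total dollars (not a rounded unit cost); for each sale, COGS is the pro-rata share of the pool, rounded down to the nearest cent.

After Feb 1: 190 on hand, pool $4,142.00 (≈ $21.8000 each)
After Feb 4: 505 on hand, pool $10,473.50 (≈ $20.7396 each)
After Feb 7: 891 on hand, pool $17,942.60 (≈ $20.1376 each)
Feb 8, sell 636: 636/891 × $17,942.60 → $12,807.51
After Feb 10: 311 on hand, pool $6,056.29 (≈ $19.4736 each)
Feb 13, sell 206: 206/311 × $6,056.29 → $4,011.56
Feb 16, sell 51: 51/105 × $2,044.73 → $993.15
Total COGS = $12,807.51 + $4,011.56 + $993.15 = $17,812.22
Ending inventory (cost pool remaining) = $1,051.58

COGS = $17,812.22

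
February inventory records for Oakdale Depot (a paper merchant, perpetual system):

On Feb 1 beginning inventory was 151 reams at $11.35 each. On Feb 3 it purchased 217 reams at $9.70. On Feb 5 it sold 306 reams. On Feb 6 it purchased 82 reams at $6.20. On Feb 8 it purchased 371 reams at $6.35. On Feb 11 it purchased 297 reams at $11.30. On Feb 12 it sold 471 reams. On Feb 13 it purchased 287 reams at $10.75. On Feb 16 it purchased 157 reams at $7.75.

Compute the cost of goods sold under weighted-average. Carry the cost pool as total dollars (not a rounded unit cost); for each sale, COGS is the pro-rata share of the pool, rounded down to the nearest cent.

COGS = $7,156.67

After Feb 1: 151 on hand, pool $1,713.85 (≈ $11.3500 each)
After Feb 3: 368 on hand, pool $3,818.75 (≈ $10.3770 each)
Feb 5, sell 306: 306/368 × $3,818.75 → $3,175.37
After Feb 6: 144 on hand, pool $1,151.78 (≈ $7.9985 each)
After Feb 8: 515 on hand, pool $3,507.63 (≈ $6.8109 each)
After Feb 11: 812 on hand, pool $6,863.73 (≈ $8.4529 each)
Feb 12, sell 471: 471/812 × $6,863.73 → $3,981.30
After Feb 13: 628 on hand, pool $5,967.68 (≈ $9.5027 each)
After Feb 16: 785 on hand, pool $7,184.43 (≈ $9.1521 each)
Total COGS = $3,175.37 + $3,981.30 = $7,156.67
Ending inventory (cost pool remaining) = $7,184.43
Check: goods available $14,341.10 = COGS $7,156.67 + ending $7,184.43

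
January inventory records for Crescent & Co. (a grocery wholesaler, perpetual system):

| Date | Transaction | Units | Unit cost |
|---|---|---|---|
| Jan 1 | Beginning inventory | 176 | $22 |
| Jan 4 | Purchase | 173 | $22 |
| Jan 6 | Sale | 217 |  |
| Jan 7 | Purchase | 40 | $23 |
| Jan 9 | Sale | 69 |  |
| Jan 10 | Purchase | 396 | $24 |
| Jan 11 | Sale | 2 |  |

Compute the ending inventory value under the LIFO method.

Jan 6, 217 sold [LIFO — newest first]: 173 @ $22 + 44 @ $22 = $4,774
Jan 9, 69 sold [LIFO — newest first]: 40 @ $23 + 29 @ $22 = $1,558
Jan 11, 2 sold [LIFO — newest first]: 2 @ $24 = $48
Total COGS = $4,774 + $1,558 + $48 = $6,380
Ending inventory: 103 @ $22 + 394 @ $24 = $11,722

Ending inventory = $11,722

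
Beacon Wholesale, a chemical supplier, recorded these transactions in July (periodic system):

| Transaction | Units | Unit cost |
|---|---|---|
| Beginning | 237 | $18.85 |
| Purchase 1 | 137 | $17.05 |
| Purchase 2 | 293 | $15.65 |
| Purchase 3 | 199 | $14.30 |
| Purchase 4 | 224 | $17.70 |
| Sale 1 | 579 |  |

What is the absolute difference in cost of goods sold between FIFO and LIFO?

$759.65

FIFO COGS: 237 @ $18.85 + 137 @ $17.05 + 205 @ $15.65 = $10,011.55
LIFO COGS: 224 @ $17.70 + 199 @ $14.30 + 156 @ $15.65 = $9,251.90
Difference = |$10,011.55 − $9,251.90| = $759.65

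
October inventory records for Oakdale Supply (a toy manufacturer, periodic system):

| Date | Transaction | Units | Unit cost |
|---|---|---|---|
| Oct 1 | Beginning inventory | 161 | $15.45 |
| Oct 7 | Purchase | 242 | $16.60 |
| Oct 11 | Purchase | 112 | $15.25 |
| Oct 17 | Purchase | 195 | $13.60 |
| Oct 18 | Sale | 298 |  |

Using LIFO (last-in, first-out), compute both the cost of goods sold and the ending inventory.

Oct 18, 298 sold [LIFO — newest first]: 195 @ $13.60 + 103 @ $15.25 = $4,222.75
Ending inventory: 161 @ $15.45 + 242 @ $16.60 + 9 @ $15.25 = $6,641.90

COGS = $4,222.75; ending inventory = $6,641.90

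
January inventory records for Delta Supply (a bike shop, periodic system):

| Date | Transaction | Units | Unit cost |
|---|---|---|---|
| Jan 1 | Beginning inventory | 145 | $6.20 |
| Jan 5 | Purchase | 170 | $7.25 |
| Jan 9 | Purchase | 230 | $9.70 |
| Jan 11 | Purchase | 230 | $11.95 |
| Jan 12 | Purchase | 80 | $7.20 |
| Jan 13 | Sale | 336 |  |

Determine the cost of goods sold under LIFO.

Jan 13, 336 sold [LIFO — newest first]: 80 @ $7.20 + 230 @ $11.95 + 26 @ $9.70 = $3,576.70
Ending inventory: 145 @ $6.20 + 170 @ $7.25 + 204 @ $9.70 = $4,110.30

COGS = $3,576.70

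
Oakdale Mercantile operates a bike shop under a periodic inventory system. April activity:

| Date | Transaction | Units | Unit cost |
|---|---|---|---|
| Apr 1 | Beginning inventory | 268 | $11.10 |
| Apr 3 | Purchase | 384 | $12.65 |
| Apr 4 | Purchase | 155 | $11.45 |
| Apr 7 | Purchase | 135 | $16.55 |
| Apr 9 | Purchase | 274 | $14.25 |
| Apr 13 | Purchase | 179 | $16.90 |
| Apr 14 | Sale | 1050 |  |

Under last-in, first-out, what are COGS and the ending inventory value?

COGS = $14,822.15; ending inventory = $3,948.85

Apr 14, 1050 sold [LIFO — newest first]: 179 @ $16.90 + 274 @ $14.25 + 135 @ $16.55 + 155 @ $11.45 + 307 @ $12.65 = $14,822.15
Ending inventory: 268 @ $11.10 + 77 @ $12.65 = $3,948.85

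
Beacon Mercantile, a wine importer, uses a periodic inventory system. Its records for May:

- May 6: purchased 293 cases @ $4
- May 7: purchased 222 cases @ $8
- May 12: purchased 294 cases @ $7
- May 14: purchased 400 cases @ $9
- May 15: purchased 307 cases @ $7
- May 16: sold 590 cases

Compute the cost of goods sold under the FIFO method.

COGS = $3,473

May 16, 590 sold [FIFO — oldest first]: 293 @ $4 + 222 @ $8 + 75 @ $7 = $3,473
Ending inventory: 219 @ $7 + 400 @ $9 + 307 @ $7 = $7,282
Check: goods available $10,755 = COGS $3,473 + ending $7,282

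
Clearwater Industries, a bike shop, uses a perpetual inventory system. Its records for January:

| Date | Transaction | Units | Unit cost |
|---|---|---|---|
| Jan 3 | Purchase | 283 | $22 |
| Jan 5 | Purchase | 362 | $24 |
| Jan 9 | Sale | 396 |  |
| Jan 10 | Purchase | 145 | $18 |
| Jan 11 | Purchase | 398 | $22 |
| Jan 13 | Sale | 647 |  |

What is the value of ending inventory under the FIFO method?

Ending inventory = $3,190

Jan 9, 396 sold [FIFO — oldest first]: 283 @ $22 + 113 @ $24 = $8,938
Jan 13, 647 sold [FIFO — oldest first]: 249 @ $24 + 145 @ $18 + 253 @ $22 = $14,152
Total COGS = $8,938 + $14,152 = $23,090
Ending inventory: 145 @ $22 = $3,190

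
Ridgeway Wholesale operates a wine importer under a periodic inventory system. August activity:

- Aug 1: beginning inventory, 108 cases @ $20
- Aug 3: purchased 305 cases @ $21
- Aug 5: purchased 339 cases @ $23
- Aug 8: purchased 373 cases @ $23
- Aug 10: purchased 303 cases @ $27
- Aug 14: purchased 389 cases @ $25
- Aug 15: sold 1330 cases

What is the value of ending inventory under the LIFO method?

Aug 15, 1330 sold [LIFO — newest first]: 389 @ $25 + 303 @ $27 + 373 @ $23 + 265 @ $23 = $32,580
Ending inventory: 108 @ $20 + 305 @ $21 + 74 @ $23 = $10,267

Ending inventory = $10,267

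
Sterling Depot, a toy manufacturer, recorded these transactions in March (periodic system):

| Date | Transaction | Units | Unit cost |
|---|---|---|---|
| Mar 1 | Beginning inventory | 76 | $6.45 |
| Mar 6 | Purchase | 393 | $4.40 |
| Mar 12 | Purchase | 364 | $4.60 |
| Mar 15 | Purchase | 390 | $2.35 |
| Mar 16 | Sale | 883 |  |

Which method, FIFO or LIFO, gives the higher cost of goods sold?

FIFO

FIFO COGS: 76 @ $6.45 + 393 @ $4.40 + 364 @ $4.60 + 50 @ $2.35 = $4,011.30
LIFO COGS: 390 @ $2.35 + 364 @ $4.60 + 129 @ $4.40 = $3,158.50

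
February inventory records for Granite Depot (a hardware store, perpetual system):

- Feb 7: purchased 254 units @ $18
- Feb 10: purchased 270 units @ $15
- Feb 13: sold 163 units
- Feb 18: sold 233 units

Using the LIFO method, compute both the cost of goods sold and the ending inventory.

COGS = $6,318; ending inventory = $2,304

Feb 13, 163 sold [LIFO — newest first]: 163 @ $15 = $2,445
Feb 18, 233 sold [LIFO — newest first]: 107 @ $15 + 126 @ $18 = $3,873
Total COGS = $2,445 + $3,873 = $6,318
Ending inventory: 128 @ $18 = $2,304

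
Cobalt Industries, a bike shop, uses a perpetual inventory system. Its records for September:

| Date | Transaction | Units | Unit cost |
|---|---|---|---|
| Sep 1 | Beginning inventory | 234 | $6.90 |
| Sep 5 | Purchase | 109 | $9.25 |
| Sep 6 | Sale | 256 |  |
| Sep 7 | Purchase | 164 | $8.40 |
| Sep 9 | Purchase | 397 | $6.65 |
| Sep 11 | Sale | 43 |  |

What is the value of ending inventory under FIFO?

Sep 6, 256 sold [FIFO — oldest first]: 234 @ $6.90 + 22 @ $9.25 = $1,818.10
Sep 11, 43 sold [FIFO — oldest first]: 43 @ $9.25 = $397.75
Total COGS = $1,818.10 + $397.75 = $2,215.85
Ending inventory: 44 @ $9.25 + 164 @ $8.40 + 397 @ $6.65 = $4,424.65

Ending inventory = $4,424.65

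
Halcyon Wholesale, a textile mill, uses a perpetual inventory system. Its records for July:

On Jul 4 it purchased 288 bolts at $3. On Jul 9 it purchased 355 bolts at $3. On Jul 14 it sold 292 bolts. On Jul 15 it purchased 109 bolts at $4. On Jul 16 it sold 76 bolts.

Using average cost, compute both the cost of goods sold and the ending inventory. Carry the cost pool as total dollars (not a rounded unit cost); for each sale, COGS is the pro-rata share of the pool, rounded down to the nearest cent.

COGS = $1,122.00; ending inventory = $1,243.00

After Jul 4: 288 on hand, pool $864.00 (≈ $3.0000 each)
After Jul 9: 643 on hand, pool $1,929.00 (≈ $3.0000 each)
Jul 14, sell 292: 292/643 × $1,929.00 → $876.00
After Jul 15: 460 on hand, pool $1,489.00 (≈ $3.2370 each)
Jul 16, sell 76: 76/460 × $1,489.00 → $246.00
Total COGS = $876.00 + $246.00 = $1,122.00
Ending inventory (cost pool remaining) = $1,243.00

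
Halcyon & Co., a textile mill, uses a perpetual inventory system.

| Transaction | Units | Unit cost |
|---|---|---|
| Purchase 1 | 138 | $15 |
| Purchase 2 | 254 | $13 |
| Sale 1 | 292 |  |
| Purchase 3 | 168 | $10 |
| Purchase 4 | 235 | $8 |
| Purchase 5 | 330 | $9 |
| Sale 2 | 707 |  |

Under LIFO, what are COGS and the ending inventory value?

COGS = $10,142; ending inventory = $1,760

Sale 1 (292) [LIFO — newest first]: 254 @ $13 + 38 @ $15 = $3,872
Sale 2 (707) [LIFO — newest first]: 330 @ $9 + 235 @ $8 + 142 @ $10 = $6,270
Total COGS = $3,872 + $6,270 = $10,142
Ending inventory: 100 @ $15 + 26 @ $10 = $1,760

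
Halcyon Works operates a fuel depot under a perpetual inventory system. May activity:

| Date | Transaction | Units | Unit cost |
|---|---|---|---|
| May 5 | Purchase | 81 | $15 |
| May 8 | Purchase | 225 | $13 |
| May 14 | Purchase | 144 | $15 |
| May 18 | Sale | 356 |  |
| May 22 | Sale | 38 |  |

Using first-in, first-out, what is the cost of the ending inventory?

May 18, 356 sold [FIFO — oldest first]: 81 @ $15 + 225 @ $13 + 50 @ $15 = $4,890
May 22, 38 sold [FIFO — oldest first]: 38 @ $15 = $570
Total COGS = $4,890 + $570 = $5,460
Ending inventory: 56 @ $15 = $840
Check: goods available $6,300 = COGS $5,460 + ending $840

Ending inventory = $840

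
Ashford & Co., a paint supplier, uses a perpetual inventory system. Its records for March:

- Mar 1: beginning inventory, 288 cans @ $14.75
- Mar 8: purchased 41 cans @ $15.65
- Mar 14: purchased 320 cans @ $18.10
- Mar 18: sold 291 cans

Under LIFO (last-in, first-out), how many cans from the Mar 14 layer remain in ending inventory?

Mar 18, 291 sold [LIFO — newest first]: 291 @ $18.10 = $5,267.10
Ending inventory: 288 @ $14.75 + 41 @ $15.65 + 29 @ $18.10 = $5,414.55
Check: goods available $10,681.65 = COGS $5,267.10 + ending $5,414.55

29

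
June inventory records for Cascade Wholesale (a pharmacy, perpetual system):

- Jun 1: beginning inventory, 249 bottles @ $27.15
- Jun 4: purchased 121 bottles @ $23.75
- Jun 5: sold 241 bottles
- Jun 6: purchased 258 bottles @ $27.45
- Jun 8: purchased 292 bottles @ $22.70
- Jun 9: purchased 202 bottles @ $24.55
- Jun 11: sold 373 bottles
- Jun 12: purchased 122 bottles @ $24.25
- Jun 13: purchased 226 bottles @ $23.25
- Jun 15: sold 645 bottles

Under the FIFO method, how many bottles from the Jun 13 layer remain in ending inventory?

Jun 5, 241 sold [FIFO — oldest first]: 241 @ $27.15 = $6,543.15
Jun 11, 373 sold [FIFO — oldest first]: 8 @ $27.15 + 121 @ $23.75 + 244 @ $27.45 = $9,788.75
Jun 15, 645 sold [FIFO — oldest first]: 14 @ $27.45 + 292 @ $22.70 + 202 @ $24.55 + 122 @ $24.25 + 15 @ $23.25 = $15,279.05
Total COGS = $6,543.15 + $9,788.75 + $15,279.05 = $31,610.95
Ending inventory: 211 @ $23.25 = $4,905.75
Check: goods available $36,516.70 = COGS $31,610.95 + ending $4,905.75

211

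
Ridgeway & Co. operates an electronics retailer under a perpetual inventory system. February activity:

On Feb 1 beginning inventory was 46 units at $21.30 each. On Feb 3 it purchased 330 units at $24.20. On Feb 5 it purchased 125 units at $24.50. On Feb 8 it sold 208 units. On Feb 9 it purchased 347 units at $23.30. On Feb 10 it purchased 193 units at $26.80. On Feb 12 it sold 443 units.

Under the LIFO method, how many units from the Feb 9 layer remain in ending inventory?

97

Feb 8, 208 sold [LIFO — newest first]: 125 @ $24.50 + 83 @ $24.20 = $5,071.10
Feb 12, 443 sold [LIFO — newest first]: 193 @ $26.80 + 250 @ $23.30 = $10,997.40
Total COGS = $5,071.10 + $10,997.40 = $16,068.50
Ending inventory: 46 @ $21.30 + 247 @ $24.20 + 97 @ $23.30 = $9,217.30
Check: goods available $25,285.80 = COGS $16,068.50 + ending $9,217.30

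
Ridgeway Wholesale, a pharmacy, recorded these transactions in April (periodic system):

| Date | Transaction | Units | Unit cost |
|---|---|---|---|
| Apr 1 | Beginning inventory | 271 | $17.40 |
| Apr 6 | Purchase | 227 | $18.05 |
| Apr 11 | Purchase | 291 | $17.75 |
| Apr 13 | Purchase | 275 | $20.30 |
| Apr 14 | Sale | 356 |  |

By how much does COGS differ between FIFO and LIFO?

$770.60

FIFO COGS: 271 @ $17.40 + 85 @ $18.05 = $6,249.65
LIFO COGS: 275 @ $20.30 + 81 @ $17.75 = $7,020.25
Difference = |$6,249.65 − $7,020.25| = $770.60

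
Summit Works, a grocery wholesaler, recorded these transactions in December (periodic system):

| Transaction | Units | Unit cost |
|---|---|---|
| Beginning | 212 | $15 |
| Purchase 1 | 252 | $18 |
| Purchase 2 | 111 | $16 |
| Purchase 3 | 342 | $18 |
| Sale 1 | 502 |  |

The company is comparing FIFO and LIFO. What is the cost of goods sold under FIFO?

COGS = $8,324

FIFO COGS: 212 @ $15 + 252 @ $18 + 38 @ $16 = $8,324
LIFO COGS: 342 @ $18 + 111 @ $16 + 49 @ $18 = $8,814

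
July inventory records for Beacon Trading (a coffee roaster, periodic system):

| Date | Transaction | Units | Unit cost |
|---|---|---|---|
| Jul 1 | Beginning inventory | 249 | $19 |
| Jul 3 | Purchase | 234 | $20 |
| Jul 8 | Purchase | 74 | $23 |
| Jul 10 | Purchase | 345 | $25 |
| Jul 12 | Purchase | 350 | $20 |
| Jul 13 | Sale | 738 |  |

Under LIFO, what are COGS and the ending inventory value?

COGS = $16,614; ending inventory = $10,124

Jul 13, 738 sold [LIFO — newest first]: 350 @ $20 + 345 @ $25 + 43 @ $23 = $16,614
Ending inventory: 249 @ $19 + 234 @ $20 + 31 @ $23 = $10,124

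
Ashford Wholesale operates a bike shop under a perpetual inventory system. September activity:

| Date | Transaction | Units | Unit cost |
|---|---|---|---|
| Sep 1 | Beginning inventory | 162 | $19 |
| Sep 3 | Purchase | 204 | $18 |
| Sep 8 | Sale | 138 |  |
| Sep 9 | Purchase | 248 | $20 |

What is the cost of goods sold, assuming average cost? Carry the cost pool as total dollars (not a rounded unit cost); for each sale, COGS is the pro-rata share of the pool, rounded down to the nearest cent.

After Sep 1: 162 on hand, pool $3,078.00 (≈ $19.0000 each)
After Sep 3: 366 on hand, pool $6,750.00 (≈ $18.4426 each)
Sep 8, sell 138: 138/366 × $6,750.00 → $2,545.08
After Sep 9: 476 on hand, pool $9,164.92 (≈ $19.2540 each)
Ending inventory (cost pool remaining) = $9,164.92

COGS = $2,545.08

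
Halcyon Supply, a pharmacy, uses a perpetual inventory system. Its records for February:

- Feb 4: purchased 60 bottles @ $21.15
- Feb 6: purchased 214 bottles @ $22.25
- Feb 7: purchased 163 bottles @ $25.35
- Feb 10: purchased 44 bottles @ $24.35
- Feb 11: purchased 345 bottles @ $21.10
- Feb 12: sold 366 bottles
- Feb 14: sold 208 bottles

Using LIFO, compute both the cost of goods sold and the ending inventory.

Feb 12, 366 sold [LIFO — newest first]: 345 @ $21.10 + 21 @ $24.35 = $7,790.85
Feb 14, 208 sold [LIFO — newest first]: 23 @ $24.35 + 163 @ $25.35 + 22 @ $22.25 = $5,181.60
Total COGS = $7,790.85 + $5,181.60 = $12,972.45
Ending inventory: 60 @ $21.15 + 192 @ $22.25 = $5,541.00
Check: goods available $18,513.45 = COGS $12,972.45 + ending $5,541.00

COGS = $12,972.45; ending inventory = $5,541.00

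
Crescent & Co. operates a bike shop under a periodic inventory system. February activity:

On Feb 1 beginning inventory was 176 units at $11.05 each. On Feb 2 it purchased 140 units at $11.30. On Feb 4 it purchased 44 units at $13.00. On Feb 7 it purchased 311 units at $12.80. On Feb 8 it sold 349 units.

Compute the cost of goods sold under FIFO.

Feb 8, 349 sold [FIFO — oldest first]: 176 @ $11.05 + 140 @ $11.30 + 33 @ $13.00 = $3,955.80
Ending inventory: 11 @ $13.00 + 311 @ $12.80 = $4,123.80
Check: goods available $8,079.60 = COGS $3,955.80 + ending $4,123.80

COGS = $3,955.80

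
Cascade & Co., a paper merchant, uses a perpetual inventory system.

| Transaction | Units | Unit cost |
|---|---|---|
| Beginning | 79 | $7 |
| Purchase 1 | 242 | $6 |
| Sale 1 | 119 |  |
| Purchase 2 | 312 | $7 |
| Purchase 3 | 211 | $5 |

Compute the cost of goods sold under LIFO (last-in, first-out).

Sale 1 (119) [LIFO — newest first]: 119 @ $6 = $714
Ending inventory: 79 @ $7 + 123 @ $6 + 312 @ $7 + 211 @ $5 = $4,530

COGS = $714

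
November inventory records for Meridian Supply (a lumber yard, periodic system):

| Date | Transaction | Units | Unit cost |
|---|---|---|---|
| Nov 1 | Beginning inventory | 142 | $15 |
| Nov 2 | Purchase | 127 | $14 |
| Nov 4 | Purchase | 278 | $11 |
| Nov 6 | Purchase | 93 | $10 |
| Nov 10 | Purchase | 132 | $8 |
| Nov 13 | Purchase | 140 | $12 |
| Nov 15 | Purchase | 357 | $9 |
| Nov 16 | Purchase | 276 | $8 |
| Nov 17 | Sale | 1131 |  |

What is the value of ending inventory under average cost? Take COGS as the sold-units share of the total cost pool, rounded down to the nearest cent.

Ending inventory = $4,301.59

Nov 17, sell 1131: 1131/1545 × $16,053.00 → $11,751.41
Ending inventory (cost pool remaining) = $4,301.59
Check: goods available $16,053.00 = COGS $11,751.41 + ending $4,301.59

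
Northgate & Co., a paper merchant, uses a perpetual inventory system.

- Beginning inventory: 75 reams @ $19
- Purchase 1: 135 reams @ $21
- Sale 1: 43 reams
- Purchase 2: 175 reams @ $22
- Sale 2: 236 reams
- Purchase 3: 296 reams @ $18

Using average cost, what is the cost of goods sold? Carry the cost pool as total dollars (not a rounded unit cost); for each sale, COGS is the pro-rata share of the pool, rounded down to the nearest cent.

COGS = $5,866.73

After Beginning: 75 on hand, pool $1,425.00 (≈ $19.0000 each)
After Purchase 1: 210 on hand, pool $4,260.00 (≈ $20.2857 each)
Sale 1, sell 43: 43/210 × $4,260.00 → $872.28
After Purchase 2: 342 on hand, pool $7,237.72 (≈ $21.1629 each)
Sale 2, sell 236: 236/342 × $7,237.72 → $4,994.45
After Purchase 3: 402 on hand, pool $7,571.27 (≈ $18.8340 each)
Total COGS = $872.28 + $4,994.45 = $5,866.73
Ending inventory (cost pool remaining) = $7,571.27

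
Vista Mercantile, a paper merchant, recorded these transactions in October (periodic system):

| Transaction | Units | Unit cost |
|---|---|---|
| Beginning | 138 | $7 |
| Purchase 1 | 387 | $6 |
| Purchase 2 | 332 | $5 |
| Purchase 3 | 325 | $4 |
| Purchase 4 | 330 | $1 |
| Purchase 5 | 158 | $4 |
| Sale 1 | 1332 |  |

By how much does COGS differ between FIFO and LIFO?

FIFO COGS: 138 @ $7 + 387 @ $6 + 332 @ $5 + 325 @ $4 + 150 @ $1 = $6,398
LIFO COGS: 158 @ $4 + 330 @ $1 + 325 @ $4 + 332 @ $5 + 187 @ $6 = $5,044
Difference = |$6,398 − $5,044| = $1,354

$1,354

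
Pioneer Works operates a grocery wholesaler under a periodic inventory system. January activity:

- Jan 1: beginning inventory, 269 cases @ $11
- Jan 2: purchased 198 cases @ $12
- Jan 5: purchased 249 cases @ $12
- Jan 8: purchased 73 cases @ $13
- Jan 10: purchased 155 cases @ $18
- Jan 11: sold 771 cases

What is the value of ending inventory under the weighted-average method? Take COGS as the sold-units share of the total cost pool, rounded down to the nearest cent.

Ending inventory = $2,210.52

Jan 11, sell 771: 771/944 × $12,062.00 → $9,851.48
Ending inventory (cost pool remaining) = $2,210.52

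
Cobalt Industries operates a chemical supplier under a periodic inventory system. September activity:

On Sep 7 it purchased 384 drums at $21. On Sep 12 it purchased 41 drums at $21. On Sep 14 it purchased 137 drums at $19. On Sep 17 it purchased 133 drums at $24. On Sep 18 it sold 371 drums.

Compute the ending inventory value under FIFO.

Ending inventory = $6,929

Sep 18, 371 sold [FIFO — oldest first]: 371 @ $21 = $7,791
Ending inventory: 13 @ $21 + 41 @ $21 + 137 @ $19 + 133 @ $24 = $6,929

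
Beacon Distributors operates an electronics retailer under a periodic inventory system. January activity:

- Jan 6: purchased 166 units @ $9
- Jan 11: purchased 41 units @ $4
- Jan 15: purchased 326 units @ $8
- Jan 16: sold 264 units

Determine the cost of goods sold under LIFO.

Jan 16, 264 sold [LIFO — newest first]: 264 @ $8 = $2,112
Ending inventory: 166 @ $9 + 41 @ $4 + 62 @ $8 = $2,154
Check: goods available $4,266 = COGS $2,112 + ending $2,154

COGS = $2,112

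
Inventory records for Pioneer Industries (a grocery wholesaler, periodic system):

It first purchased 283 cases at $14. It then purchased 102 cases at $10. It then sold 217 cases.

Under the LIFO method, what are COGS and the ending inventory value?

Sale 1 (217) [LIFO — newest first]: 102 @ $10 + 115 @ $14 = $2,630
Ending inventory: 168 @ $14 = $2,352
Check: goods available $4,982 = COGS $2,630 + ending $2,352

COGS = $2,630; ending inventory = $2,352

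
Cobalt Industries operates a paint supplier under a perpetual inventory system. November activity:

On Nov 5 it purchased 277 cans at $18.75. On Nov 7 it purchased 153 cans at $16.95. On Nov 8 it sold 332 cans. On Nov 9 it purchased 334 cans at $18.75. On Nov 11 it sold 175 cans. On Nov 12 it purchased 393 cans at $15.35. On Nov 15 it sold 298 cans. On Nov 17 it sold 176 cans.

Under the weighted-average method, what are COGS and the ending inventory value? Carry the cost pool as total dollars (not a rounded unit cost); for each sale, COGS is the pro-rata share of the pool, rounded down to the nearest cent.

COGS = $17,154.05; ending inventory = $2,928.10

After Nov 5: 277 on hand, pool $5,193.75 (≈ $18.7500 each)
After Nov 7: 430 on hand, pool $7,787.10 (≈ $18.1095 each)
Nov 8, sell 332: 332/430 × $7,787.10 → $6,012.36
After Nov 9: 432 on hand, pool $8,037.24 (≈ $18.6047 each)
Nov 11, sell 175: 175/432 × $8,037.24 → $3,255.82
After Nov 12: 650 on hand, pool $10,813.97 (≈ $16.6369 each)
Nov 15, sell 298: 298/650 × $10,813.97 → $4,957.78
Nov 17, sell 176: 176/352 × $5,856.19 → $2,928.09
Total COGS = $6,012.36 + $3,255.82 + $4,957.78 + $2,928.09 = $17,154.05
Ending inventory (cost pool remaining) = $2,928.10
Check: goods available $20,082.15 = COGS $17,154.05 + ending $2,928.10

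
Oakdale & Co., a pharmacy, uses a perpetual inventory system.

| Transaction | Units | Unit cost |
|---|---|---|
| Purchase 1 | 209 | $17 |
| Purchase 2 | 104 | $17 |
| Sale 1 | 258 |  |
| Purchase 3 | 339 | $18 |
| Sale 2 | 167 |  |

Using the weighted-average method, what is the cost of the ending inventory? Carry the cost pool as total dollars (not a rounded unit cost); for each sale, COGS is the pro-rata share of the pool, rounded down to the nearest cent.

Ending inventory = $4,054.32

After Purchase 1: 209 on hand, pool $3,553.00 (≈ $17.0000 each)
After Purchase 2: 313 on hand, pool $5,321.00 (≈ $17.0000 each)
Sale 1, sell 258: 258/313 × $5,321.00 → $4,386.00
After Purchase 3: 394 on hand, pool $7,037.00 (≈ $17.8604 each)
Sale 2, sell 167: 167/394 × $7,037.00 → $2,982.68
Total COGS = $4,386.00 + $2,982.68 = $7,368.68
Ending inventory (cost pool remaining) = $4,054.32
Check: goods available $11,423.00 = COGS $7,368.68 + ending $4,054.32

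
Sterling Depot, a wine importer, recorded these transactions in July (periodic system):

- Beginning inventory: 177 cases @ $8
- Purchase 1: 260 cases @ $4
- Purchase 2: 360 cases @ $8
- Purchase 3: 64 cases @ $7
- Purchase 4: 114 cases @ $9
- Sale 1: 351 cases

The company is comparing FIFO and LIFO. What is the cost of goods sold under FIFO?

COGS = $2,112

FIFO COGS: 177 @ $8 + 174 @ $4 = $2,112
LIFO COGS: 114 @ $9 + 64 @ $7 + 173 @ $8 = $2,858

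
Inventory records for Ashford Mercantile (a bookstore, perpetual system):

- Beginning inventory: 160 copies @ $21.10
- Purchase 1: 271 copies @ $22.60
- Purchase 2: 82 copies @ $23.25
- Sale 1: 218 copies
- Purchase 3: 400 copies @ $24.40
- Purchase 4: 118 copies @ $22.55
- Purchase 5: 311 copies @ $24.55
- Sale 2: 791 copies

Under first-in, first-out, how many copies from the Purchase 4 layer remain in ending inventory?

Sale 1 (218) [FIFO — oldest first]: 160 @ $21.10 + 58 @ $22.60 = $4,686.80
Sale 2 (791) [FIFO — oldest first]: 213 @ $22.60 + 82 @ $23.25 + 400 @ $24.40 + 96 @ $22.55 = $18,645.10
Total COGS = $4,686.80 + $18,645.10 = $23,331.90
Ending inventory: 22 @ $22.55 + 311 @ $24.55 = $8,131.15
Check: goods available $31,463.05 = COGS $23,331.90 + ending $8,131.15

22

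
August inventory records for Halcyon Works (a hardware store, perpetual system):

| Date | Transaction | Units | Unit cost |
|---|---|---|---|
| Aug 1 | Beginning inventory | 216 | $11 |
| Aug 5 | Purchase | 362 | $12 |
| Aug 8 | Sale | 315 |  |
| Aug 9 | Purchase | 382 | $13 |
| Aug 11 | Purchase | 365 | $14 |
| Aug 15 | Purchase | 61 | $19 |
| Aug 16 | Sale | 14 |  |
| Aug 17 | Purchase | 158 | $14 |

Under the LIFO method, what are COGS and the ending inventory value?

Aug 8, 315 sold [LIFO — newest first]: 315 @ $12 = $3,780
Aug 16, 14 sold [LIFO — newest first]: 14 @ $19 = $266
Total COGS = $3,780 + $266 = $4,046
Ending inventory: 216 @ $11 + 47 @ $12 + 382 @ $13 + 365 @ $14 + 47 @ $19 + 158 @ $14 = $16,121

COGS = $4,046; ending inventory = $16,121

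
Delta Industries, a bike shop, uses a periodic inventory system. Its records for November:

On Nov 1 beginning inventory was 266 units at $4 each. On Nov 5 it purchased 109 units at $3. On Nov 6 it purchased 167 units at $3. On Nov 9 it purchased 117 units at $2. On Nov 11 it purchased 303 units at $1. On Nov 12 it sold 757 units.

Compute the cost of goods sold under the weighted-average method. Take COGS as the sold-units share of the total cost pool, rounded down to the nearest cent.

Nov 12, sell 757: 757/962 × $2,429.00 → $1,911.38
Ending inventory (cost pool remaining) = $517.62
Check: goods available $2,429.00 = COGS $1,911.38 + ending $517.62

COGS = $1,911.38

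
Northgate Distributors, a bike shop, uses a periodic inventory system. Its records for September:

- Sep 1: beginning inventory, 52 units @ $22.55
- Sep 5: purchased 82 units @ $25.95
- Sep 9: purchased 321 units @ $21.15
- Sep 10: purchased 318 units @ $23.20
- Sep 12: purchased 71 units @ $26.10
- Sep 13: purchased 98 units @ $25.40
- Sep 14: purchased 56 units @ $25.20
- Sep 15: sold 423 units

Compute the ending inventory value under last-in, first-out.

Ending inventory = $12,873.65

Sep 15, 423 sold [LIFO — newest first]: 56 @ $25.20 + 98 @ $25.40 + 71 @ $26.10 + 198 @ $23.20 = $10,347.10
Ending inventory: 52 @ $22.55 + 82 @ $25.95 + 321 @ $21.15 + 120 @ $23.20 = $12,873.65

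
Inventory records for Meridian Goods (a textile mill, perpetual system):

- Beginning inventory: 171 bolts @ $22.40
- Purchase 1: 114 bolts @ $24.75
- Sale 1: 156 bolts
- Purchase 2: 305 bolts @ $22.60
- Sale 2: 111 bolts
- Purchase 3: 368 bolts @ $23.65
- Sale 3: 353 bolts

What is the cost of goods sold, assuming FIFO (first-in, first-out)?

Sale 1 (156) [FIFO — oldest first]: 156 @ $22.40 = $3,494.40
Sale 2 (111) [FIFO — oldest first]: 15 @ $22.40 + 96 @ $24.75 = $2,712.00
Sale 3 (353) [FIFO — oldest first]: 18 @ $24.75 + 305 @ $22.60 + 30 @ $23.65 = $8,048.00
Total COGS = $3,494.40 + $2,712.00 + $8,048.00 = $14,254.40
Ending inventory: 338 @ $23.65 = $7,993.70

COGS = $14,254.40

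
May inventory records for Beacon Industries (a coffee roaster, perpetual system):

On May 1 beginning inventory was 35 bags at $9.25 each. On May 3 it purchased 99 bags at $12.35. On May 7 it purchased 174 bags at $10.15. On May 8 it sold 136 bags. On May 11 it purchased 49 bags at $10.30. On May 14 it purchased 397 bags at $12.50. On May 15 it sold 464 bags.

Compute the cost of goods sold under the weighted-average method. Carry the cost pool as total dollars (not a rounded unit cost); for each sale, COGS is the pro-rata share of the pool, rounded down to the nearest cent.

COGS = $6,956.35

After May 1: 35 on hand, pool $323.75 (≈ $9.2500 each)
After May 3: 134 on hand, pool $1,546.40 (≈ $11.5403 each)
After May 7: 308 on hand, pool $3,312.50 (≈ $10.7549 each)
May 8, sell 136: 136/308 × $3,312.50 → $1,462.66
After May 11: 221 on hand, pool $2,354.54 (≈ $10.6540 each)
After May 14: 618 on hand, pool $7,317.04 (≈ $11.8399 each)
May 15, sell 464: 464/618 × $7,317.04 → $5,493.69
Total COGS = $1,462.66 + $5,493.69 = $6,956.35
Ending inventory (cost pool remaining) = $1,823.35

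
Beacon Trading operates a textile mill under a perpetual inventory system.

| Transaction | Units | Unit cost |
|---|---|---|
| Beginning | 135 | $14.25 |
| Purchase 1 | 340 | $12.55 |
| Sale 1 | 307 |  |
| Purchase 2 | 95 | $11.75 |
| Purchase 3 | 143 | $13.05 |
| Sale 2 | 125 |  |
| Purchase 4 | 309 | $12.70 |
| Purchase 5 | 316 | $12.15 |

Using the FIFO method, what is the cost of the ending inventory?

Ending inventory = $11,285.75

Sale 1 (307) [FIFO — oldest first]: 135 @ $14.25 + 172 @ $12.55 = $4,082.35
Sale 2 (125) [FIFO — oldest first]: 125 @ $12.55 = $1,568.75
Total COGS = $4,082.35 + $1,568.75 = $5,651.10
Ending inventory: 43 @ $12.55 + 95 @ $11.75 + 143 @ $13.05 + 309 @ $12.70 + 316 @ $12.15 = $11,285.75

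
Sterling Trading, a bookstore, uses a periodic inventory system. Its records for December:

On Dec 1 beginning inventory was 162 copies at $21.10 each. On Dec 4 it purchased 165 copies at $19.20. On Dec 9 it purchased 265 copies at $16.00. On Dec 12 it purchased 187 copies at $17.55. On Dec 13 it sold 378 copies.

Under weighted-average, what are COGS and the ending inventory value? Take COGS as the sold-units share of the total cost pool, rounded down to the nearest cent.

Dec 13, sell 378: 378/779 × $14,108.05 → $6,845.75
Ending inventory (cost pool remaining) = $7,262.30

COGS = $6,845.75; ending inventory = $7,262.30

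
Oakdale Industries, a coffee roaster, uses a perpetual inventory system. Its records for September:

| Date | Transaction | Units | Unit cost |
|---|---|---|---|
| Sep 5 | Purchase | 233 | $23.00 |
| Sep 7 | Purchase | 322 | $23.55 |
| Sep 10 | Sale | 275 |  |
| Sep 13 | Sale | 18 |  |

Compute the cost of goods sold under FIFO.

Sep 10, 275 sold [FIFO — oldest first]: 233 @ $23.00 + 42 @ $23.55 = $6,348.10
Sep 13, 18 sold [FIFO — oldest first]: 18 @ $23.55 = $423.90
Total COGS = $6,348.10 + $423.90 = $6,772.00
Ending inventory: 262 @ $23.55 = $6,170.10
Check: goods available $12,942.10 = COGS $6,772.00 + ending $6,170.10

COGS = $6,772.00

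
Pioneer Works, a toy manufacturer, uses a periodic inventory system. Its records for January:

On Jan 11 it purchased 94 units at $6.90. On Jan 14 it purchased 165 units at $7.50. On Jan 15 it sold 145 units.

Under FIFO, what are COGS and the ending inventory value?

COGS = $1,031.10; ending inventory = $855.00

Jan 15, 145 sold [FIFO — oldest first]: 94 @ $6.90 + 51 @ $7.50 = $1,031.10
Ending inventory: 114 @ $7.50 = $855.00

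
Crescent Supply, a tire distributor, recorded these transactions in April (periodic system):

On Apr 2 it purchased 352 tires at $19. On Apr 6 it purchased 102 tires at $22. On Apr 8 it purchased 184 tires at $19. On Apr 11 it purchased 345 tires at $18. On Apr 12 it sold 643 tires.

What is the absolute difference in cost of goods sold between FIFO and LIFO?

FIFO COGS: 352 @ $19 + 102 @ $22 + 184 @ $19 + 5 @ $18 = $12,518
LIFO COGS: 345 @ $18 + 184 @ $19 + 102 @ $22 + 12 @ $19 = $12,178
Difference = |$12,518 − $12,178| = $340

$340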